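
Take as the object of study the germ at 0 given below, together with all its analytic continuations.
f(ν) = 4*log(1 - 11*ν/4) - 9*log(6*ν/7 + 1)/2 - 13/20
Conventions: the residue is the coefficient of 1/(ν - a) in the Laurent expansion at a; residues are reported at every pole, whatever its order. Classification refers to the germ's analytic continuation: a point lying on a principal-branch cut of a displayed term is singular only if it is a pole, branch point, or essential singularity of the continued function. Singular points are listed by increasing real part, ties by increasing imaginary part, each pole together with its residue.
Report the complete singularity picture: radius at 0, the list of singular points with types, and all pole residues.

Branch term (-9/2)*log(1 - ν/(-7/6)): its argument vanishes at ν = -7/6, a logarithmic branch point, modulus 7/6.
Branch term (4)*log(1 - ν/(4/11)): its argument vanishes at ν = 4/11, a logarithmic branch point, modulus 4/11.
The radius of convergence is the smallest modulus among the singular points: 4/11.
List the singular points by increasing real part (a conjugate pair: the negative imaginary part first).

Radius of convergence at 0: 4/11.
At -7/6: a logarithmic branch point.
At 4/11: a logarithmic branch point.


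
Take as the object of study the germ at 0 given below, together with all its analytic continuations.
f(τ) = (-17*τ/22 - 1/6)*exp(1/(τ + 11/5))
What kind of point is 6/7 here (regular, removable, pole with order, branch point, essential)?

The point is a regular point.

There is no denominator, hence no pole anywhere.
The essential point of exp(1/(τ - (-11/5))) is -11/5, not 6/7.
So the germ continues analytically to 6/7.


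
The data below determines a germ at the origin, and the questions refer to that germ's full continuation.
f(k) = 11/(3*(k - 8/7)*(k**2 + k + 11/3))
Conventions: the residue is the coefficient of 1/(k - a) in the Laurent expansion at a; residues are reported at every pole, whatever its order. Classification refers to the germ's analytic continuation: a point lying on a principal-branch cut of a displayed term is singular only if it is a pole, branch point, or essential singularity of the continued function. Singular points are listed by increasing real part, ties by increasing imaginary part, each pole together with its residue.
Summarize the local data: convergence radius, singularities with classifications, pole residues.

Denominator factor (k - 8/7): pole of order 1 at 8/7, modulus 8/7.
Denominator factor (k**2 + k + 11/3): discriminant -41/3, complex-conjugate roots (-1/2) + ((1/6)*sqrt(123))*i and (-1/2) - ((1/6)*sqrt(123))*i; poles of order 1, moduli (1/3)*sqrt(33) and (1/3)*sqrt(33).
The radius of convergence is the smallest modulus among the singular points: 8/7.
The factor k**2 + k + 11/3 splits as (k - a)(k - a') with a = (-1/2) - ((1/6)*sqrt(123))*i, a' = (-1/2) + ((1/6)*sqrt(123))*i. At the order-1 pole a set g(k) = (k - a)*f(k) = [11/(3*(k - 8/7))] / (k - a').
Simple pole: residue = g(a) at a = (-1/2) - ((1/6)*sqrt(123))*i, which is (-539/1798) - ((1771/73718)*sqrt(123))*i.
The factor k**2 + k + 11/3 splits as (k - a)(k - a') with a = (-1/2) + ((1/6)*sqrt(123))*i, a' = (-1/2) - ((1/6)*sqrt(123))*i. At the order-1 pole a set g(k) = (k - a)*f(k) = [11/(3*(k - 8/7))] / (k - a').
Simple pole: residue = g(a) at a = (-1/2) + ((1/6)*sqrt(123))*i, which is (-539/1798) + ((1771/73718)*sqrt(123))*i.
At the order-1 pole 8/7 set g(k) = (k - (8/7))*f(k) = 11/(3*(k**2 + k + 11/3)).
Simple pole: residue = g(a) at a = 8/7, which is 539/899.
List the singular points by increasing real part (a conjugate pair: the negative imaginary part first).

Radius of convergence at 0: 8/7.
At (-1/2) - ((1/6)*sqrt(123))*i: a pole of order 1; residue (-539/1798) - ((1771/73718)*sqrt(123))*i.
At (-1/2) + ((1/6)*sqrt(123))*i: a pole of order 1; residue (-539/1798) + ((1771/73718)*sqrt(123))*i.
At 8/7: a pole of order 1; residue 539/899.


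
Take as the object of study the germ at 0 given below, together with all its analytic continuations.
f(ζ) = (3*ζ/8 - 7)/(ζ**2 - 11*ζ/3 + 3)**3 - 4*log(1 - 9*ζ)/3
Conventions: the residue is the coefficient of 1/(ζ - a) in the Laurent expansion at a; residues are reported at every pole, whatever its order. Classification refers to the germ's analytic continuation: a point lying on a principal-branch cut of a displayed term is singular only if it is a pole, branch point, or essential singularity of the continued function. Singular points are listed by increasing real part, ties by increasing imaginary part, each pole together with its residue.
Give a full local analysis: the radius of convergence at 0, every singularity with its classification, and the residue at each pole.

Denominator factor (ζ**2 - 11*ζ/3 + 3)^3: discriminant 13/9, real irrational roots 11/6 + (1/6)*sqrt(13) and 11/6 - (1/6)*sqrt(13); poles of order 3, moduli 11/6 + (1/6)*sqrt(13) and 11/6 - (1/6)*sqrt(13).
Branch term (-4/3)*log(1 - ζ/(1/9)): its argument vanishes at ζ = 1/9, a logarithmic branch point, modulus 1/9.
The radius of convergence is the smallest modulus among the singular points: 1/9.
The branch term is analytic at 11/6 - (1/6)*sqrt(13) and contributes nothing to the residue; only the rational part matters.
The factor ζ**2 - 11*ζ/3 + 3 splits as (ζ - a)(ζ - a') with a = 11/6 - (1/6)*sqrt(13), a' = 11/6 + (1/6)*sqrt(13). At the order-3 pole a set g(ζ) = (ζ - a)^3*(rational part) = [3*ζ/8 - 7] / (ζ - a')^3.
Order-3 pole: residue = g''(a)/2; g''(11/6 - (1/6)*sqrt(13)) = (73629/8788)*sqrt(13), so the residue is (73629/17576)*sqrt(13).
The branch term is analytic at 11/6 + (1/6)*sqrt(13) and contributes nothing to the residue; only the rational part matters.
The factor ζ**2 - 11*ζ/3 + 3 splits as (ζ - a)(ζ - a') with a = 11/6 + (1/6)*sqrt(13), a' = 11/6 - (1/6)*sqrt(13). At the order-3 pole a set g(ζ) = (ζ - a)^3*(rational part) = [3*ζ/8 - 7] / (ζ - a')^3.
Order-3 pole: residue = g''(a)/2; g''(11/6 + (1/6)*sqrt(13)) = -(73629/8788)*sqrt(13), so the residue is -(73629/17576)*sqrt(13).
List the singular points by increasing real part (a conjugate pair: the negative imaginary part first).

Radius of convergence at 0: 1/9.
At 1/9: a logarithmic branch point.
At 11/6 - (1/6)*sqrt(13): a pole of order 3; residue (73629/17576)*sqrt(13).
At 11/6 + (1/6)*sqrt(13): a pole of order 3; residue -(73629/17576)*sqrt(13).


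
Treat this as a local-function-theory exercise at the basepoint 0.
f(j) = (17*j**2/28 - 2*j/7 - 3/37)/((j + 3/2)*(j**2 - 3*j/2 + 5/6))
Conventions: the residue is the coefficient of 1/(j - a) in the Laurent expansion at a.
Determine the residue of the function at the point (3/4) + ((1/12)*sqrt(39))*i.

The factor j**2 - 3*j/2 + 5/6 splits as (j - a)(j - a') with a = (3/4) + ((1/12)*sqrt(39))*i, a' = (3/4) - ((1/12)*sqrt(39))*i. At the order-1 pole a set g(j) = (j - a)*f(j) = [(17*j**2/28 - 2*j/7 - 3/37)/(j + 3/2)] / (j - a').
Simple pole: residue = g(a) at a = (3/4) + ((1/12)*sqrt(39))*i, which is (18953/132608) + ((4817/1723904)*sqrt(39))*i.

The residue is (18953/132608) + ((4817/1723904)*sqrt(39))*i.


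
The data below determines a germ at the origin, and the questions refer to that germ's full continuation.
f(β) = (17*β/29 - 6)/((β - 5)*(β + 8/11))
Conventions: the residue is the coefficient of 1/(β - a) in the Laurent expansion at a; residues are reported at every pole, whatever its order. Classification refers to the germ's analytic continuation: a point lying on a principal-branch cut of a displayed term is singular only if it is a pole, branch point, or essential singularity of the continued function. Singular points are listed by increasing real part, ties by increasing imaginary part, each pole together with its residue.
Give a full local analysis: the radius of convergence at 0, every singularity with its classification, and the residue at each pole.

Radius of convergence at 0: 8/11.
At -8/11: a pole of order 1; residue 2050/1827.
At 5: a pole of order 1; residue -979/1827.

Denominator factor (β + 8/11): pole of order 1 at -8/11, modulus 8/11.
Denominator factor (β - 5): pole of order 1 at 5, modulus 5.
The radius of convergence is the smallest modulus among the singular points: 8/11.
At the order-1 pole -8/11 set g(β) = (β - (-8/11))*f(β) = (17*β/29 - 6)/(β - 5).
Simple pole: residue = g(a) at a = -8/11, which is 2050/1827.
At the order-1 pole 5 set g(β) = (β - (5))*f(β) = (17*β/29 - 6)/(β + 8/11).
Simple pole: residue = g(a) at a = 5, which is -979/1827.
List the singular points by increasing real part (a conjugate pair: the negative imaginary part first).


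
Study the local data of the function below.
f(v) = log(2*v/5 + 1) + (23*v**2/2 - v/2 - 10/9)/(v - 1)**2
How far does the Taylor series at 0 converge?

Denominator factor (v - 1)^2: pole of order 2 at 1, modulus 1.
Branch term (1)*log(1 - v/(-5/2)): its argument vanishes at v = -5/2, a logarithmic branch point, modulus 5/2.
The radius of convergence is the smallest modulus among the singular points: 1.

The radius of convergence is 1.


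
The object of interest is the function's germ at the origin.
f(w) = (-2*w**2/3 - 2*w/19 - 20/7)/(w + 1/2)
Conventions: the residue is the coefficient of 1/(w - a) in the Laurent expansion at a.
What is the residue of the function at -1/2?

At the order-1 pole -1/2 set g(w) = (w - (-1/2))*f(w) = -2*w**2/3 - 2*w/19 - 20/7.
Simple pole: residue = g(a) at a = -1/2, which is -2371/798.

The residue is -2371/798.


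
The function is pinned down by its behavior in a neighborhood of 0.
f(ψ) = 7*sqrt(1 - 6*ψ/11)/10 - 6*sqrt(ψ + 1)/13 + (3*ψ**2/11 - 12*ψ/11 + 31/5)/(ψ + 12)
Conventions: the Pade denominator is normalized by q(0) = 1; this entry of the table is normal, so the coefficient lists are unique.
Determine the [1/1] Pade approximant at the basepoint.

The Pade approximant has numerator coefficients [589/780, -24106529/51668760]; denominator coefficients [1, 890875/7551588].

Taylor coefficients needed (expand at 0): a_0 = 589/780, a_1 = -57209/102960, a_2 = 178175/2718144.
Write the denominator as Q(ψ) = 1 + q1*ψ. Requiring Q*f - P = O(ψ^3) with deg P <= 1 kills the coefficients of ψ^2..ψ^2 in Q*f:
  ψ^2: a_2 + q1*a_1 = 0, i.e. 178175/2718144 + (-57209/102960)*q1 = 0.
Solving this linear system: q1 = 890875/7551588.
The numerator is Q*f truncated at degree 1: P0 = a_0 = 589/780; P1 = a_1 + q1*a_0 = -24106529/51668760.


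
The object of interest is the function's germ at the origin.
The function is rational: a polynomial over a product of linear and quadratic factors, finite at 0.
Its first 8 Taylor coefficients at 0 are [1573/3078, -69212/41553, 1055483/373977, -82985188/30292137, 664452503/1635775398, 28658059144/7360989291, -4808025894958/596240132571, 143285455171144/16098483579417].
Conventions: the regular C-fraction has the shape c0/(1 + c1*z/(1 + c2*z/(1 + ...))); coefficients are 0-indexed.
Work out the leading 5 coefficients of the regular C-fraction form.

The regular C-fraction coefficients are [1573/3078, 88/27, -169/108, 14305/18252, -978318/2417545].

Taylor coefficients (read off): a_0 = 1573/3078, a_1 = -69212/41553, a_2 = 1055483/373977, a_3 = -82985188/30292137, a_4 = 664452503/1635775398.
c0 = a_0 = 1573/3078. Peel one level at a time: if S = 1 + c*z/S' with S'(0) = 1, then c is the z-coefficient of S and S' = c*z/(S - 1).
S_1 = c0/f = 1 + (88/27)*z + (3718/729)*z^2 + ...; c1 = 88/27.
S_2 = c1*z/(S_1 - 1) = 1 + (-169/108)*z + (14305/11664)*z^2 + ...; c2 = -169/108.
S_3 = c2*z/(S_2 - 1) = 1 + (14305/18252)*z + (18117/57122)*z^2 + ...; c3 = 14305/18252.
S_4 = c3*z/(S_3 - 1) = 1 + (-978318/2417545)*z + ...; c4 = -978318/2417545.


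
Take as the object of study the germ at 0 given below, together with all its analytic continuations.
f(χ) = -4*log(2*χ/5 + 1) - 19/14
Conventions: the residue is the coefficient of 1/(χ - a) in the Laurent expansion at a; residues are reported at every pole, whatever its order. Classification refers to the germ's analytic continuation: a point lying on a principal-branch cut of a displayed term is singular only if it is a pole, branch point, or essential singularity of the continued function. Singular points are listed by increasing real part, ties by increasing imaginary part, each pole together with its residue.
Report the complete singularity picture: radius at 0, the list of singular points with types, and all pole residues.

Branch term (-4)*log(1 - χ/(-5/2)): its argument vanishes at χ = -5/2, a logarithmic branch point, modulus 5/2.
The radius of convergence is the smallest modulus among the singular points: 5/2.

Radius of convergence at 0: 5/2.
At -5/2: a logarithmic branch point.


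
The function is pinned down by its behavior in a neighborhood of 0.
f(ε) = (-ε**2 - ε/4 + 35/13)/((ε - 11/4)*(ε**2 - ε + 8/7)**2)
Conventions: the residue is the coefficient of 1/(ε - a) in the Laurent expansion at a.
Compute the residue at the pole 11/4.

At the order-1 pole 11/4 set g(ε) = (ε - (11/4))*f(ε) = (-ε**2 - ε/4 + 35/13)/(ε**2 - ε + 8/7)**2.
Simple pole: residue = g(a) at a = 11/4, which is -906304/5783557.

The residue is -906304/5783557.


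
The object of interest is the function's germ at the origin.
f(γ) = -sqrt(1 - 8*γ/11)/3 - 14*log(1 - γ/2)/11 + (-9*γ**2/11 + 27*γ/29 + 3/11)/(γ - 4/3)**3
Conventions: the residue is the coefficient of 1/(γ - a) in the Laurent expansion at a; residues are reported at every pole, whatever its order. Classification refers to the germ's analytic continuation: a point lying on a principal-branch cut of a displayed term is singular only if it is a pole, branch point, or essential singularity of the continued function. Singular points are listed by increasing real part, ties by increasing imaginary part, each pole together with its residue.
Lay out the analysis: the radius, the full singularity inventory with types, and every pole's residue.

Radius of convergence at 0: 4/3.
At 4/3: a pole of order 3; residue -9/11.
At 11/8: an algebraic (square-root) branch point.
At 2: a logarithmic branch point.

Denominator factor (γ - 4/3)^3: pole of order 3 at 4/3, modulus 4/3.
Branch term (-1/3)*sqrt(1 - γ/(11/8)): its argument vanishes at γ = 11/8, a square-root branch point, modulus 11/8.
Branch term (-14/11)*log(1 - γ/(2)): its argument vanishes at γ = 2, a logarithmic branch point, modulus 2.
The radius of convergence is the smallest modulus among the singular points: 4/3.
The branch terms are analytic at 4/3 and contribute nothing to the residue; only the rational part matters.
At the order-3 pole 4/3 set g(γ) = (γ - (4/3))^3*(rational part) = -9*γ**2/11 + 27*γ/29 + 3/11.
Order-3 pole: residue = g''(a)/2; g''(4/3) = -18/11, so the residue is -9/11.
List the singular points by increasing real part (a conjugate pair: the negative imaginary part first).


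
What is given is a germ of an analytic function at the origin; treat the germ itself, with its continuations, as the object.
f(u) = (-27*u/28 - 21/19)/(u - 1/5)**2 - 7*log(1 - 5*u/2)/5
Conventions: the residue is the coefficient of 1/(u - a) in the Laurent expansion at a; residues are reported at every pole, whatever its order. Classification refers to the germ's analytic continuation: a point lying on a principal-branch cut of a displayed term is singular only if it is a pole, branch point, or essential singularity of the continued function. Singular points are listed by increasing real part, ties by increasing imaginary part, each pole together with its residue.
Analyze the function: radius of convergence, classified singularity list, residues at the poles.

Denominator factor (u - 1/5)^2: pole of order 2 at 1/5, modulus 1/5.
Branch term (-7/5)*log(1 - u/(2/5)): its argument vanishes at u = 2/5, a logarithmic branch point, modulus 2/5.
The radius of convergence is the smallest modulus among the singular points: 1/5.
The branch term is analytic at 1/5 and contributes nothing to the residue; only the rational part matters.
At the order-2 pole 1/5 set g(u) = (u - (1/5))^2*(rational part) = -27*u/28 - 21/19.
Order-2 pole: residue = g'(a); g'(1/5) = -27/28, so the residue is -27/28.
List the singular points by increasing real part (a conjugate pair: the negative imaginary part first).

Radius of convergence at 0: 1/5.
At 1/5: a pole of order 2; residue -27/28.
At 2/5: a logarithmic branch point.


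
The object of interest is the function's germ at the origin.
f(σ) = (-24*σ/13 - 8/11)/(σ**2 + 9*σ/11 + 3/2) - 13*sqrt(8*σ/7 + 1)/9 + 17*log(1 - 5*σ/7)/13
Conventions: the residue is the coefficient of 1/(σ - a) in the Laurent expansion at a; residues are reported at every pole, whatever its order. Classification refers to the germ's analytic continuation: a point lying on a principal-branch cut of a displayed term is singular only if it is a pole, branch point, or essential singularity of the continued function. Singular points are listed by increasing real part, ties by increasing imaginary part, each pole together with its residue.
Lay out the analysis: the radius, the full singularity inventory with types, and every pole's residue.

Denominator factor (σ**2 + 9*σ/11 + 3/2): discriminant -645/121, complex-conjugate roots (-9/22) + ((1/22)*sqrt(645))*i and (-9/22) - ((1/22)*sqrt(645))*i; poles of order 1, moduli (1/2)*sqrt(6) and (1/2)*sqrt(6).
Branch term (-13/9)*sqrt(1 - σ/(-7/8)): its argument vanishes at σ = -7/8, a square-root branch point, modulus 7/8.
Branch term (17/13)*log(1 - σ/(7/5)): its argument vanishes at σ = 7/5, a logarithmic branch point, modulus 7/5.
The radius of convergence is the smallest modulus among the singular points: 7/8.
The branch terms are analytic at (-9/22) - ((1/22)*sqrt(645))*i and contribute nothing to the residue; only the rational part matters.
The factor σ**2 + 9*σ/11 + 3/2 splits as (σ - a)(σ - a') with a = (-9/22) - ((1/22)*sqrt(645))*i, a' = (-9/22) + ((1/22)*sqrt(645))*i. At the order-1 pole a set g(σ) = (σ - a)*(rational part) = [-24*σ/13 - 8/11] / (σ - a').
Simple pole: residue = g(a) at a = (-9/22) - ((1/22)*sqrt(645))*i, which is (-12/13) + ((4/8385)*sqrt(645))*i.
The branch terms are analytic at (-9/22) + ((1/22)*sqrt(645))*i and contribute nothing to the residue; only the rational part matters.
The factor σ**2 + 9*σ/11 + 3/2 splits as (σ - a)(σ - a') with a = (-9/22) + ((1/22)*sqrt(645))*i, a' = (-9/22) - ((1/22)*sqrt(645))*i. At the order-1 pole a set g(σ) = (σ - a)*(rational part) = [-24*σ/13 - 8/11] / (σ - a').
Simple pole: residue = g(a) at a = (-9/22) + ((1/22)*sqrt(645))*i, which is (-12/13) - ((4/8385)*sqrt(645))*i.
List the singular points by increasing real part (a conjugate pair: the negative imaginary part first).

Radius of convergence at 0: 7/8.
At -7/8: an algebraic (square-root) branch point.
At (-9/22) - ((1/22)*sqrt(645))*i: a pole of order 1; residue (-12/13) + ((4/8385)*sqrt(645))*i.
At (-9/22) + ((1/22)*sqrt(645))*i: a pole of order 1; residue (-12/13) - ((4/8385)*sqrt(645))*i.
At 7/5: a logarithmic branch point.


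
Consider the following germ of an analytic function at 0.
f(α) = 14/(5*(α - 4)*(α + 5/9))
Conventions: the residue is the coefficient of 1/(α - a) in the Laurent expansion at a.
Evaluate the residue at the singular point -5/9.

At the order-1 pole -5/9 set g(α) = (α - (-5/9))*f(α) = 14/(5*(α - 4)).
Simple pole: residue = g(a) at a = -5/9, which is -126/205.

The residue is -126/205.


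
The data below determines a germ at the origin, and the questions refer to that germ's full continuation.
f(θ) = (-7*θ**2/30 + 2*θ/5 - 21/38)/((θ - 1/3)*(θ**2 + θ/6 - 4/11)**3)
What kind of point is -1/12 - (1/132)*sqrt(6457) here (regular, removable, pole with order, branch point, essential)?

The point is a pole of order 3.

The denominator factor θ**2 + θ/6 - 4/11 vanishes at -1/12 - (1/132)*sqrt(6457) and appears to the power 3; the numerator there equals -60859/90288 - (79/23760)*sqrt(6457), nonzero, and no other factor vanishes.
Hence a pole whose order is the multiplicity, 3.


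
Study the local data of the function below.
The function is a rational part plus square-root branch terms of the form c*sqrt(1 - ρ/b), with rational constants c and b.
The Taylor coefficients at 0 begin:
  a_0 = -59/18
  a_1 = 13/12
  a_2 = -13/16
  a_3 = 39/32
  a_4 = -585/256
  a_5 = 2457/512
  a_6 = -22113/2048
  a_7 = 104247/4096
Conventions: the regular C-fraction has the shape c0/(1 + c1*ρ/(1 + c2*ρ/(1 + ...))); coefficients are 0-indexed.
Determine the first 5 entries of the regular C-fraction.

Taylor coefficients (read off): a_0 = -59/18, a_1 = 13/12, a_2 = -13/16, a_3 = 39/32, a_4 = -585/256.
c0 = a_0 = -59/18. Peel one level at a time: if S = 1 + c*ρ/S' with S'(0) = 1, then c is the ρ-coefficient of S and S' = c*ρ/(S - 1).
S_1 = c0/f = 1 + (39/118)*ρ + (-3861/27848)*ρ^2 + ...; c1 = 39/118.
S_2 = c1*ρ/(S_1 - 1) = 1 + (99/236)*ρ + (-9/16)*ρ^2 + ...; c2 = 99/236.
S_3 = c2*ρ/(S_2 - 1) = 1 + (59/44)*ρ + (-413/1936)*ρ^2 + ...; c3 = 59/44.
S_4 = c3*ρ/(S_3 - 1) = 1 + (7/44)*ρ + ...; c4 = 7/44.

The regular C-fraction coefficients are [-59/18, 39/118, 99/236, 59/44, 7/44].


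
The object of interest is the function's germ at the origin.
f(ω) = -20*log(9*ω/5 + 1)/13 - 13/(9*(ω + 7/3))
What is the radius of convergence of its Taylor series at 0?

Denominator factor (ω + 7/3): pole of order 1 at -7/3, modulus 7/3.
Branch term (-20/13)*log(1 - ω/(-5/9)): its argument vanishes at ω = -5/9, a logarithmic branch point, modulus 5/9.
The radius of convergence is the smallest modulus among the singular points: 5/9.

The radius of convergence is 5/9.


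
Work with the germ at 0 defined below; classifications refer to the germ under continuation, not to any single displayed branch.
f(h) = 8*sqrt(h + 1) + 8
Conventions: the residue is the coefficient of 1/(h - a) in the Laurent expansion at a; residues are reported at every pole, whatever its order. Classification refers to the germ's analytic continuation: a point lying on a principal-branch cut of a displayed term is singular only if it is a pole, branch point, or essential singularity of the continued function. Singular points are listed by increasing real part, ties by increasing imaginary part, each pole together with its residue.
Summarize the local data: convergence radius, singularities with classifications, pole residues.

Branch term (8)*sqrt(1 - h/(-1)): its argument vanishes at h = -1, a square-root branch point, modulus 1.
The radius of convergence is the smallest modulus among the singular points: 1.

Radius of convergence at 0: 1.
At -1: an algebraic (square-root) branch point.


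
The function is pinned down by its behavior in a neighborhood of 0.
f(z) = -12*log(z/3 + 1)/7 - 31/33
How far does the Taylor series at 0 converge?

Branch term (-12/7)*log(1 - z/(-3)): its argument vanishes at z = -3, a logarithmic branch point, modulus 3.
The radius of convergence is the smallest modulus among the singular points: 3.

The radius of convergence is 3.


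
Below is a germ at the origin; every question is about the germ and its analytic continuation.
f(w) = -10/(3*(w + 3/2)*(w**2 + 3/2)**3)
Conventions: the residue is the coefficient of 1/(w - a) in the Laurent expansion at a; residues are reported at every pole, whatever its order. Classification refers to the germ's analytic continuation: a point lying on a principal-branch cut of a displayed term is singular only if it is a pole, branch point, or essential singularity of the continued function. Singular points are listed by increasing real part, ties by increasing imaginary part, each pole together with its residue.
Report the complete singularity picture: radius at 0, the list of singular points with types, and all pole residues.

Radius of convergence at 0: (1/2)*sqrt(6).
At -3/2: a pole of order 1; residue -128/2025.
At -((1/2)*sqrt(6))*i: a pole of order 3; residue (64/2025) - ((49/675)*sqrt(6))*i.
At ((1/2)*sqrt(6))*i: a pole of order 3; residue (64/2025) + ((49/675)*sqrt(6))*i.

Denominator factor (w**2 + 3/2)^3: discriminant -6, complex-conjugate roots ((1/2)*sqrt(6))*i and -((1/2)*sqrt(6))*i; poles of order 3, moduli (1/2)*sqrt(6) and (1/2)*sqrt(6).
Denominator factor (w + 3/2): pole of order 1 at -3/2, modulus 3/2.
The radius of convergence is the smallest modulus among the singular points: (1/2)*sqrt(6).
At the order-1 pole -3/2 set g(w) = (w - (-3/2))*f(w) = -10/(3*(w**2 + 3/2)**3).
Simple pole: residue = g(a) at a = -3/2, which is -128/2025.
The factor w**2 + 3/2 splits as (w - a)(w - a') with a = -((1/2)*sqrt(6))*i, a' = ((1/2)*sqrt(6))*i. At the order-3 pole a set g(w) = (w - a)^3*f(w) = [-10/(3*(w + 3/2))] / (w - a')^3.
Order-3 pole: residue = g''(a)/2; g''(-((1/2)*sqrt(6))*i) = (128/2025) - ((98/675)*sqrt(6))*i, so the residue is (64/2025) - ((49/675)*sqrt(6))*i.
The factor w**2 + 3/2 splits as (w - a)(w - a') with a = ((1/2)*sqrt(6))*i, a' = -((1/2)*sqrt(6))*i. At the order-3 pole a set g(w) = (w - a)^3*f(w) = [-10/(3*(w + 3/2))] / (w - a')^3.
Order-3 pole: residue = g''(a)/2; g''(((1/2)*sqrt(6))*i) = (128/2025) + ((98/675)*sqrt(6))*i, so the residue is (64/2025) + ((49/675)*sqrt(6))*i.
List the singular points by increasing real part (a conjugate pair: the negative imaginary part first).


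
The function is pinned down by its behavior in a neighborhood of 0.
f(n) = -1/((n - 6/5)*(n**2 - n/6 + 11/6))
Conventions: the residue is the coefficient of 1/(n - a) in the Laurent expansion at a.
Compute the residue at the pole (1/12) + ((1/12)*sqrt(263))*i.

The residue is (75/461) - ((1005/121243)*sqrt(263))*i.

The factor n**2 - n/6 + 11/6 splits as (n - a)(n - a') with a = (1/12) + ((1/12)*sqrt(263))*i, a' = (1/12) - ((1/12)*sqrt(263))*i. At the order-1 pole a set g(n) = (n - a)*f(n) = [-1/(n - 6/5)] / (n - a').
Simple pole: residue = g(a) at a = (1/12) + ((1/12)*sqrt(263))*i, which is (75/461) - ((1005/121243)*sqrt(263))*i.


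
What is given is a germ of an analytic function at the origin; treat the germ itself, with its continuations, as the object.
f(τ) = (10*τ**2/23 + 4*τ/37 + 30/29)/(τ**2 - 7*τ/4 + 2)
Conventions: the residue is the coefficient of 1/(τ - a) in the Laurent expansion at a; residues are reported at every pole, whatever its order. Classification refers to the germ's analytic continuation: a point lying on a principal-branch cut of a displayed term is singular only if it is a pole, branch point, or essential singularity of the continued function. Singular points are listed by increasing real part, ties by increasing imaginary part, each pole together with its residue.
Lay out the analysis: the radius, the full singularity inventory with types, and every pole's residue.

Denominator factor (τ**2 - 7*τ/4 + 2): discriminant -79/16, complex-conjugate roots (7/8) + ((1/8)*sqrt(79))*i and (7/8) - ((1/8)*sqrt(79))*i; poles of order 1, moduli sqrt(2) and sqrt(2).
The radius of convergence is the smallest modulus among the singular points: sqrt(2).
The factor τ**2 - 7*τ/4 + 2 splits as (τ - a)(τ - a') with a = (7/8) - ((1/8)*sqrt(79))*i, a' = (7/8) + ((1/8)*sqrt(79))*i. At the order-1 pole a set g(τ) = (τ - a)*f(τ) = [10*τ**2/23 + 4*τ/37 + 30/29] / (τ - a').
Simple pole: residue = g(a) at a = (7/8) - ((1/8)*sqrt(79))*i, which is (1479/3404) + ((365357/7798564)*sqrt(79))*i.
The factor τ**2 - 7*τ/4 + 2 splits as (τ - a)(τ - a') with a = (7/8) + ((1/8)*sqrt(79))*i, a' = (7/8) - ((1/8)*sqrt(79))*i. At the order-1 pole a set g(τ) = (τ - a)*f(τ) = [10*τ**2/23 + 4*τ/37 + 30/29] / (τ - a').
Simple pole: residue = g(a) at a = (7/8) + ((1/8)*sqrt(79))*i, which is (1479/3404) - ((365357/7798564)*sqrt(79))*i.
List the singular points by increasing real part (a conjugate pair: the negative imaginary part first).

Radius of convergence at 0: sqrt(2).
At (7/8) - ((1/8)*sqrt(79))*i: a pole of order 1; residue (1479/3404) + ((365357/7798564)*sqrt(79))*i.
At (7/8) + ((1/8)*sqrt(79))*i: a pole of order 1; residue (1479/3404) - ((365357/7798564)*sqrt(79))*i.


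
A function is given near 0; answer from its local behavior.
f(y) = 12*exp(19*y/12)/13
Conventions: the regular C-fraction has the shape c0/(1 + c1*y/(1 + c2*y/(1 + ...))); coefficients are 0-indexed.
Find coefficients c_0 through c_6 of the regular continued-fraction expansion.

The regular C-fraction coefficients are [12/13, -19/12, 19/24, -19/72, 19/72, -19/120, 19/120].

Taylor coefficients (expand at 0): a_0 = 12/13, a_1 = 19/13, a_2 = 361/312, a_3 = 6859/11232, a_4 = 130321/539136, a_5 = 2476099/32348160, a_6 = 47045881/2329067520.
c0 = a_0 = 12/13. Peel one level at a time: if S = 1 + c*y/S' with S'(0) = 1, then c is the y-coefficient of S and S' = c*y/(S - 1).
S_1 = c0/f = 1 + (-19/12)*y + (361/288)*y^2 + ...; c1 = -19/12.
S_2 = c1*y/(S_1 - 1) = 1 + (19/24)*y + (361/1728)*y^2 + ...; c2 = 19/24.
S_3 = c2*y/(S_2 - 1) = 1 + (-19/72)*y + (361/5184)*y^2 + ...; c3 = -19/72.
S_4 = c3*y/(S_3 - 1) = 1 + (19/72)*y + (361/8640)*y^2 + ...; c4 = 19/72.
S_5 = c4*y/(S_4 - 1) = 1 + (-19/120)*y + (361/14400)*y^2 + ...; c5 = -19/120.
S_6 = c5*y/(S_5 - 1) = 1 + (19/120)*y + ...; c6 = 19/120.


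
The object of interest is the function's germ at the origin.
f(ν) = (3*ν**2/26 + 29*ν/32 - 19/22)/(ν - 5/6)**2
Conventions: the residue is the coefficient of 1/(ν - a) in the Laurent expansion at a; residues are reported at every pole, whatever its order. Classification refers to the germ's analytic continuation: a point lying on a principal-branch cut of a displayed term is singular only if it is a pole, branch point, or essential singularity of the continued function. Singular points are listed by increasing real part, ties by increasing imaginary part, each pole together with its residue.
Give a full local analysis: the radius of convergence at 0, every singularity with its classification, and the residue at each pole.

Radius of convergence at 0: 5/6.
At 5/6: a pole of order 2; residue 457/416.

Denominator factor (ν - 5/6)^2: pole of order 2 at 5/6, modulus 5/6.
The radius of convergence is the smallest modulus among the singular points: 5/6.
At the order-2 pole 5/6 set g(ν) = (ν - (5/6))^2*f(ν) = 3*ν**2/26 + 29*ν/32 - 19/22.
Order-2 pole: residue = g'(a); g'(5/6) = 457/416, so the residue is 457/416.


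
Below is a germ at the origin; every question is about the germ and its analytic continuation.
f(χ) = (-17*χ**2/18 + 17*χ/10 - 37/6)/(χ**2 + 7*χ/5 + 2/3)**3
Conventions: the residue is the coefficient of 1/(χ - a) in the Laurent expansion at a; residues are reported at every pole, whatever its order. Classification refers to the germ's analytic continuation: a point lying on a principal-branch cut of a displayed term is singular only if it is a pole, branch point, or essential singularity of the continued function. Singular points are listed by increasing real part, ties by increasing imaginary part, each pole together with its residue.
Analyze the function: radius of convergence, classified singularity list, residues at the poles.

Radius of convergence at 0: (1/3)*sqrt(6).
At (-7/10) - ((1/30)*sqrt(159))*i: a pole of order 3; residue -((3986750/446631)*sqrt(159))*i.
At (-7/10) + ((1/30)*sqrt(159))*i: a pole of order 3; residue ((3986750/446631)*sqrt(159))*i.

Denominator factor (χ**2 + 7*χ/5 + 2/3)^3: discriminant -53/75, complex-conjugate roots (-7/10) + ((1/30)*sqrt(159))*i and (-7/10) - ((1/30)*sqrt(159))*i; poles of order 3, moduli (1/3)*sqrt(6) and (1/3)*sqrt(6).
The radius of convergence is the smallest modulus among the singular points: (1/3)*sqrt(6).
The factor χ**2 + 7*χ/5 + 2/3 splits as (χ - a)(χ - a') with a = (-7/10) - ((1/30)*sqrt(159))*i, a' = (-7/10) + ((1/30)*sqrt(159))*i. At the order-3 pole a set g(χ) = (χ - a)^3*f(χ) = [-17*χ**2/18 + 17*χ/10 - 37/6] / (χ - a')^3.
Order-3 pole: residue = g''(a)/2; g''((-7/10) - ((1/30)*sqrt(159))*i) = -((7973500/446631)*sqrt(159))*i, so the residue is -((3986750/446631)*sqrt(159))*i.
The factor χ**2 + 7*χ/5 + 2/3 splits as (χ - a)(χ - a') with a = (-7/10) + ((1/30)*sqrt(159))*i, a' = (-7/10) - ((1/30)*sqrt(159))*i. At the order-3 pole a set g(χ) = (χ - a)^3*f(χ) = [-17*χ**2/18 + 17*χ/10 - 37/6] / (χ - a')^3.
Order-3 pole: residue = g''(a)/2; g''((-7/10) + ((1/30)*sqrt(159))*i) = ((7973500/446631)*sqrt(159))*i, so the residue is ((3986750/446631)*sqrt(159))*i.
List the singular points by increasing real part (a conjugate pair: the negative imaginary part first).


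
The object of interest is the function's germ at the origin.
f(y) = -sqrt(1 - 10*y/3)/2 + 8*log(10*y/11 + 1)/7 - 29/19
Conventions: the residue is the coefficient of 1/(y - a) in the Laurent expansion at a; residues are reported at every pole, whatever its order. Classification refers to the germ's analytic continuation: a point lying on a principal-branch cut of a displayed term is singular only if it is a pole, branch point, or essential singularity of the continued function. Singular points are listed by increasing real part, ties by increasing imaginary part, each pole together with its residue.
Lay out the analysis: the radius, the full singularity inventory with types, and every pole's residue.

Radius of convergence at 0: 3/10.
At -11/10: a logarithmic branch point.
At 3/10: an algebraic (square-root) branch point.

Branch term (-1/2)*sqrt(1 - y/(3/10)): its argument vanishes at y = 3/10, a square-root branch point, modulus 3/10.
Branch term (8/7)*log(1 - y/(-11/10)): its argument vanishes at y = -11/10, a logarithmic branch point, modulus 11/10.
The radius of convergence is the smallest modulus among the singular points: 3/10.
List the singular points by increasing real part (a conjugate pair: the negative imaginary part first).


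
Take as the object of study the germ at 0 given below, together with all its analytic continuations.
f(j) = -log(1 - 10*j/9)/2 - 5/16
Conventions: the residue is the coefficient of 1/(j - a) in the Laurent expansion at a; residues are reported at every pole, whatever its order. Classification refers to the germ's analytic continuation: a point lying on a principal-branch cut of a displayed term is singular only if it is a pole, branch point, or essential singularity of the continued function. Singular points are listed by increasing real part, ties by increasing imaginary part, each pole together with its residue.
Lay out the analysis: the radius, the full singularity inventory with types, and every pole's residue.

Branch term (-1/2)*log(1 - j/(9/10)): its argument vanishes at j = 9/10, a logarithmic branch point, modulus 9/10.
The radius of convergence is the smallest modulus among the singular points: 9/10.

Radius of convergence at 0: 9/10.
At 9/10: a logarithmic branch point.


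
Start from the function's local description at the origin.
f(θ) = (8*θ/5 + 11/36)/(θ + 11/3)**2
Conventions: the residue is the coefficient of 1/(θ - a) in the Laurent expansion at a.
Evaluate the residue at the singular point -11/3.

The residue is 8/5.

At the order-2 pole -11/3 set g(θ) = (θ - (-11/3))^2*f(θ) = 8*θ/5 + 11/36.
Order-2 pole: residue = g'(a); g'(-11/3) = 8/5, so the residue is 8/5.


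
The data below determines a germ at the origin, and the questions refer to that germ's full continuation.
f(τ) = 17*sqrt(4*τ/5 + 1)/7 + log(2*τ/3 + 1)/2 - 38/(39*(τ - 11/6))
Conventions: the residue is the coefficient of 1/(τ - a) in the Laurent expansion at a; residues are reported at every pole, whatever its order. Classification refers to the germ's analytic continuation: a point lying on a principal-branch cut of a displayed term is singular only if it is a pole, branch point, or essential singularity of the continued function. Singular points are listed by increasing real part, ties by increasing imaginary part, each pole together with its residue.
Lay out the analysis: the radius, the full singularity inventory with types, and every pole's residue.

Radius of convergence at 0: 5/4.
At -3/2: a logarithmic branch point.
At -5/4: an algebraic (square-root) branch point.
At 11/6: a pole of order 1; residue -38/39.

Denominator factor (τ - 11/6): pole of order 1 at 11/6, modulus 11/6.
Branch term (1/2)*log(1 - τ/(-3/2)): its argument vanishes at τ = -3/2, a logarithmic branch point, modulus 3/2.
Branch term (17/7)*sqrt(1 - τ/(-5/4)): its argument vanishes at τ = -5/4, a square-root branch point, modulus 5/4.
The radius of convergence is the smallest modulus among the singular points: 5/4.
The branch terms are analytic at 11/6 and contribute nothing to the residue; only the rational part matters.
At the order-1 pole 11/6 set g(τ) = (τ - (11/6))*(rational part) = -38/39.
Simple pole: residue = g(a) at a = 11/6, which is -38/39.
List the singular points by increasing real part (a conjugate pair: the negative imaginary part first).


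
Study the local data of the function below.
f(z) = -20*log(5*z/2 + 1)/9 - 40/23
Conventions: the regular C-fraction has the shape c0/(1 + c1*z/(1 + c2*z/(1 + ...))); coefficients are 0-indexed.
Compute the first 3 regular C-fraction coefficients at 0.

The regular C-fraction coefficients are [-40/23, -115/36, 40/9].

Taylor coefficients (expand at 0): a_0 = -40/23, a_1 = -50/9, a_2 = 125/18.
c0 = a_0 = -40/23. Peel one level at a time: if S = 1 + c*z/S' with S'(0) = 1, then c is the z-coefficient of S and S' = c*z/(S - 1).
S_1 = c0/f = 1 + (-115/36)*z + (1150/81)*z^2 + ...; c1 = -115/36.
S_2 = c1*z/(S_1 - 1) = 1 + (40/9)*z + ...; c2 = 40/9.


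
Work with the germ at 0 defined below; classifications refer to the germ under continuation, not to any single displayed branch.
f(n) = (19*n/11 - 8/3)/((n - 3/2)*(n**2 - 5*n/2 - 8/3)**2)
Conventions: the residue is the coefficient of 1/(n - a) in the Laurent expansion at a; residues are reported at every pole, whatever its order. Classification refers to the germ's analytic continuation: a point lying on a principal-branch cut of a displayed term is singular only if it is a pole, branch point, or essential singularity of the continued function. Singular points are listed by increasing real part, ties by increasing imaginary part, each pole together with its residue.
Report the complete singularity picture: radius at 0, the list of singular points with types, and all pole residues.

Denominator factor (n - 3/2): pole of order 1 at 3/2, modulus 3/2.
Denominator factor (n**2 - 5*n/2 - 8/3)^2: discriminant 203/12, real irrational roots 5/4 + (1/12)*sqrt(609) and 5/4 - (1/12)*sqrt(609); poles of order 2, moduli 5/4 + (1/12)*sqrt(609) and -5/4 + (1/12)*sqrt(609).
The radius of convergence is the smallest modulus among the singular points: -5/4 + (1/12)*sqrt(609).
The factor n**2 - 5*n/2 - 8/3 splits as (n - a)(n - a') with a = 5/4 - (1/12)*sqrt(609), a' = 5/4 + (1/12)*sqrt(609). At the order-2 pole a set g(n) = (n - a)^2*f(n) = [(19*n/11 - 8/3)/(n - 3/2)] / (n - a')^2.
Order-2 pole: residue = g'(a); g'(5/4 - (1/12)*sqrt(609)) = 3/1375 + (10281/5151125)*sqrt(609), so the residue is 3/1375 + (10281/5151125)*sqrt(609).
At the order-1 pole 3/2 set g(n) = (n - (3/2))*f(n) = (19*n/11 - 8/3)/(n**2 - 5*n/2 - 8/3)**2.
Simple pole: residue = g(a) at a = 3/2, which is -6/1375.
The factor n**2 - 5*n/2 - 8/3 splits as (n - a)(n - a') with a = 5/4 + (1/12)*sqrt(609), a' = 5/4 - (1/12)*sqrt(609). At the order-2 pole a set g(n) = (n - a)^2*f(n) = [(19*n/11 - 8/3)/(n - 3/2)] / (n - a')^2.
Order-2 pole: residue = g'(a); g'(5/4 + (1/12)*sqrt(609)) = 3/1375 - (10281/5151125)*sqrt(609), so the residue is 3/1375 - (10281/5151125)*sqrt(609).
List the singular points by increasing real part (a conjugate pair: the negative imaginary part first).

Radius of convergence at 0: -5/4 + (1/12)*sqrt(609).
At 5/4 - (1/12)*sqrt(609): a pole of order 2; residue 3/1375 + (10281/5151125)*sqrt(609).
At 3/2: a pole of order 1; residue -6/1375.
At 5/4 + (1/12)*sqrt(609): a pole of order 2; residue 3/1375 - (10281/5151125)*sqrt(609).


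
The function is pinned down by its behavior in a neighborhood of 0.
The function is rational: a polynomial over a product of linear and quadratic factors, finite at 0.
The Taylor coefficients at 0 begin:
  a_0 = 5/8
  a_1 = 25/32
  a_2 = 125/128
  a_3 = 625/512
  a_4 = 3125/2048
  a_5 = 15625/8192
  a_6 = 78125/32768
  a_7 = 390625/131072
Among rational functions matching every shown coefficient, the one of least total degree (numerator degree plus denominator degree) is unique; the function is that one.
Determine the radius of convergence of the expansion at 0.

The radius of convergence is 4/5.

No rational of total degree below 1 reproduces all 8 coefficients; solving the [0/1] Pade equations on them gives f(δ) = -1/(2*(δ - 4/5)), whose expansion matches every shown term.
Denominator factor (δ - 4/5): pole of order 1 at 4/5, modulus 4/5.
The radius of convergence is the smallest modulus among the singular points: 4/5.
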